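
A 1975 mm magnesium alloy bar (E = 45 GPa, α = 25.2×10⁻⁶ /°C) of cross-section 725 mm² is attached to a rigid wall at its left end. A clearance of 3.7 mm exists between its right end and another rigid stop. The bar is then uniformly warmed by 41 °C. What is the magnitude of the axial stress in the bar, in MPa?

If the wall were absent the bar would grow by αΔT L = 25.2×10⁻⁶ × 41 × 1975 = 2.041 mm.
This is smaller than the 3.7 mm clearance, so the bar expands freely without reaching the stop — the stress is zero.

σ ≈ 0 MPa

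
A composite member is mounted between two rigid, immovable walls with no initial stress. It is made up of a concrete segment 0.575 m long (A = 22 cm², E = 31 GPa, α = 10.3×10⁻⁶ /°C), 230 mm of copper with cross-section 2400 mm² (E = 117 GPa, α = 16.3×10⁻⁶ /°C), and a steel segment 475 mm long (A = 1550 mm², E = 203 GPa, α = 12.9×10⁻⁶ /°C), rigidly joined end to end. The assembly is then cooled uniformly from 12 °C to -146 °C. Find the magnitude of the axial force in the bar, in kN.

P ≈ 232 kN (tensile)

Free thermal contraction of the whole bar: Σ αᵢΔT Lᵢ = 10.3×10⁻⁶×158×575 + 16.3×10⁻⁶×158×230 + 12.9×10⁻⁶×158×475 = 2.496 mm.
Since the ends are fixed, an axial force P builds up, equal in every segment, with P · Σ Lᵢ/(AᵢEᵢ) = δ_free.
The series flexibility is Σ Lᵢ/(AᵢEᵢ) = 575/(2200×31×10³) + 230/(2400×117×10³) + 475/(1550×203×10³) = 1.076×10⁻⁵ mm/N.
P = 2.496 / 1.076×10⁻⁵ = 232000 N = 232 kN, tensile.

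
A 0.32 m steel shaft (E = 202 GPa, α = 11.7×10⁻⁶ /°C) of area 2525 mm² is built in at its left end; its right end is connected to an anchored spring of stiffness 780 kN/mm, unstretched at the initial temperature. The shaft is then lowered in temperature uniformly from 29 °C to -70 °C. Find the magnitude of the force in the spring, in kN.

Free thermal contraction: δ_free = αΔT L = 11.7×10⁻⁶ × 99 × 320 = 0.3707 mm.
With a force P in the spring, the elastic change of the shaft is PL/(AE) and that of the spring is P/k; compatibility requires their sum to equal δ_free.
So P = δ_free / [L/(AE) + 1/k] = 0.3707 / [ 320/(2525×202×10³) + 1/(780×10³) ].
P = 0.3707 / 1.909×10⁻⁶ = 194100 N.

P ≈ 194 kN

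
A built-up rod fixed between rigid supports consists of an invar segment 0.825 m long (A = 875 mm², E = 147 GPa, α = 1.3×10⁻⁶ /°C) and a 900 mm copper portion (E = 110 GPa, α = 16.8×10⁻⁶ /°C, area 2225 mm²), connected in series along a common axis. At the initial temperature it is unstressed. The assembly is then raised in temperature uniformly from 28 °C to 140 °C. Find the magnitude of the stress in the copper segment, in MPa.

Free thermal expansion of the whole bar: Σ αᵢΔT Lᵢ = 1.3×10⁻⁶×112×825 + 16.8×10⁻⁶×112×900 = 1.814 mm.
Since the ends are fixed, an axial force P builds up, equal in every segment, with P · Σ Lᵢ/(AᵢEᵢ) = δ_free.
Σ Lᵢ/(AᵢEᵢ) = 825/(875×147×10³) + 900/(2225×110×10³) = 1.009×10⁻⁵ mm/N.
So P = 1.814 / 1.009×10⁻⁵ = 179.7 kN, compressive.
σ_{copper} = P / A = 179700 / 2225 = 80.77 MPa.

σ ≈ 80.8 MPa (compressive)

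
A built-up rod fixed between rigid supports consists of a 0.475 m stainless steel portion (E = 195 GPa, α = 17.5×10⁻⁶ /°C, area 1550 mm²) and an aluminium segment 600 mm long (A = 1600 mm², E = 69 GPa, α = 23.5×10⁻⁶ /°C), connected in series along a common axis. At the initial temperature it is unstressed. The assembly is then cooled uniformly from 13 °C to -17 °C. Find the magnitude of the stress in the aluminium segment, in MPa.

If the supports were absent, the total length change would be Σ αᵢΔT Lᵢ = 17.5×10⁻⁶×30×475 + 23.5×10⁻⁶×30×600 = 0.6724 mm.
The walls prevent any net length change, so an axial force P (same in every segment) develops. Compatibility: P · Σ Lᵢ/(AᵢEᵢ) = δ_free.
Σ Lᵢ/(AᵢEᵢ) = 475/(1550×195×10³) + 600/(1600×69×10³) = 7.006×10⁻⁶ mm/N.
Hence P = δ_free / Σ(L/AE) = 0.6724/7.006×10⁻⁶ = 95.97 kN (tensile).
σ_{aluminium} = P / A = 95970 / 1600 = 59.98 MPa.

σ ≈ 60 MPa (tensile)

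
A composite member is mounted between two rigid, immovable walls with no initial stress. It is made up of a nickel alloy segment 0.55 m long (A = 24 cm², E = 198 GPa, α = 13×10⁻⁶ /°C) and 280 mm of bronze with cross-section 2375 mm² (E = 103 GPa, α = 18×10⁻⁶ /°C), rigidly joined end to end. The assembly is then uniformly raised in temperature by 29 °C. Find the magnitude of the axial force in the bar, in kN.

Free thermal expansion of the whole bar: Σ αᵢΔT Lᵢ = 13×10⁻⁶×29×550 + 18×10⁻⁶×29×280 = 0.3535 mm.
The walls prevent any net length change, so an axial force P (same in every segment) develops. Compatibility: P · Σ Lᵢ/(AᵢEᵢ) = δ_free.
The series flexibility is Σ Lᵢ/(AᵢEᵢ) = 550/(2400×198×10³) + 280/(2375×103×10³) = 2.302×10⁻⁶ mm/N.
Hence P = δ_free / Σ(L/AE) = 0.3535/2.302×10⁻⁶ = 153.6 kN (compressive).

P ≈ 154 kN (compressive)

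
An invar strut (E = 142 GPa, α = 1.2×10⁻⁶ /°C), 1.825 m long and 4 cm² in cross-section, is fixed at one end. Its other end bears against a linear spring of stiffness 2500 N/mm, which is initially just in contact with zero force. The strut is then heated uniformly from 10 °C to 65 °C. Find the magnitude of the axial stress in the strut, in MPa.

If the spring were absent the strut would lengthen by αΔT L = 1.2×10⁻⁶ × 55 × 1825 = 0.1204 mm.
Let P be the compressive force at the spring. The strut shortens elastically by PL/(AE) and the spring compresses by P/k; together these equal δ_free.
P [ L/(AE) + 1/k ] = δ_free → P [ 1825/(400×142×10³) + 1/(2500) ] = 0.1204.
P = 0.1204 / 0.0004321 = 278.7 N.
σ = P/A = 278.7/400 = 0.6968 MPa.

σ ≈ 0.697 MPa (compressive)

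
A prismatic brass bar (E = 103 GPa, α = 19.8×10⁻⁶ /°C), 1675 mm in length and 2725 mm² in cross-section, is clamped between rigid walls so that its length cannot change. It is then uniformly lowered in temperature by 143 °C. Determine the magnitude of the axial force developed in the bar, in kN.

P ≈ 795 kN (tensile)

Full restraint means ε = 0, so the stress is σ = EαΔT = 103×10³ × 19.8×10⁻⁶ × 143 = 291.6 MPa.
Then P = σA = 291.6 × 2725 mm² = 794.7 kN, tensile.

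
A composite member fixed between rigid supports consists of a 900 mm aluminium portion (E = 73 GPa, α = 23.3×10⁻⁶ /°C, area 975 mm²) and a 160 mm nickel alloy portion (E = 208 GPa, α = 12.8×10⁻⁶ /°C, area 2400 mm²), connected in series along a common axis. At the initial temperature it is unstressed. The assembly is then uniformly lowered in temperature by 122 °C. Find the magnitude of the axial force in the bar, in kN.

With the walls removed the bar would change length by δ_free = Σ αᵢΔT Lᵢ = 23.3×10⁻⁶×122×900 + 12.8×10⁻⁶×122×160 = 2.808 mm.
The walls prevent any net length change, so an axial force P (same in every segment) develops. Compatibility: P · Σ Lᵢ/(AᵢEᵢ) = δ_free.
Σ Lᵢ/(AᵢEᵢ) = 900/(975×73×10³) + 160/(2400×208×10³) = 1.297×10⁻⁵ mm/N.
Hence P = δ_free / Σ(L/AE) = 2.808/1.297×10⁻⁵ = 216.6 kN (tensile).

P ≈ 217 kN (tensile)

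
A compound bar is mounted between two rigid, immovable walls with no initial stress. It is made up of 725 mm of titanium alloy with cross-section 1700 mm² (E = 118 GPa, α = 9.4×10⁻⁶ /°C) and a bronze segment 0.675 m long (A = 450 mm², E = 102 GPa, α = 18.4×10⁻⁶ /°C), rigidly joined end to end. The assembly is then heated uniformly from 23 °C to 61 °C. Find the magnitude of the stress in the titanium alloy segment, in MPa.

With the walls removed the bar would change length by δ_free = Σ αᵢΔT Lᵢ = 9.4×10⁻⁶×38×725 + 18.4×10⁻⁶×38×675 = 0.7309 mm.
Since the ends are fixed, an axial force P builds up, equal in every segment, with P · Σ Lᵢ/(AᵢEᵢ) = δ_free.
The series flexibility is Σ Lᵢ/(AᵢEᵢ) = 725/(1700×118×10³) + 675/(450×102×10³) = 1.832×10⁻⁵ mm/N.
So P = 0.7309 / 1.832×10⁻⁵ = 39.9 kN, compressive.
σ_{titanium alloy} = P / A = 39900 / 1700 = 23.47 MPa.

σ ≈ 23.5 MPa (compressive)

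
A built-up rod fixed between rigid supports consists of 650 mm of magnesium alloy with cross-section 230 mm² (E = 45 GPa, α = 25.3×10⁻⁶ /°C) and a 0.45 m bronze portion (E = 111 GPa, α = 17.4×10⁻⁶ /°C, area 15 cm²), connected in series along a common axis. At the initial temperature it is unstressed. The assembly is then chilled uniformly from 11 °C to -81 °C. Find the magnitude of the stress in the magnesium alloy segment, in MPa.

Free thermal contraction of the whole bar: Σ αᵢΔT Lᵢ = 25.3×10⁻⁶×92×650 + 17.4×10⁻⁶×92×450 = 2.233 mm.
The walls prevent any net length change, so an axial force P (same in every segment) develops. Compatibility: P · Σ Lᵢ/(AᵢEᵢ) = δ_free.
The series flexibility is Σ Lᵢ/(AᵢEᵢ) = 650/(230×45×10³) + 450/(1500×111×10³) = 6.55×10⁻⁵ mm/N.
Hence P = δ_free / Σ(L/AE) = 2.233/6.55×10⁻⁵ = 34.09 kN (tensile).
σ_{magnesium alloy} = P / A = 34090 / 230 = 148.2 MPa.

σ ≈ 148 MPa (tensile)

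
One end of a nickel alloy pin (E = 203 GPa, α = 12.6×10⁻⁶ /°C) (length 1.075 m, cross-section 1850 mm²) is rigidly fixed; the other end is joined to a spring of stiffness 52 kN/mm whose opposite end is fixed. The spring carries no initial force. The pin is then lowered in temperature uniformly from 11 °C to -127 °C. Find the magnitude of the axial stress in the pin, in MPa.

The unrestrained thermal change is αΔT L = 12.6×10⁻⁶ × 138 × 1075 = 1.869 mm.
With a force P in the spring, the elastic change of the pin is PL/(AE) and that of the spring is P/k; compatibility requires their sum to equal δ_free.
So P = δ_free / [L/(AE) + 1/k] = 1.869 / [ 1075/(1850×203×10³) + 1/(52×10³) ].
P = 1.869 / 2.209×10⁻⁵ = 84610 N.
σ = P/A = 84610/1850 = 45.73 MPa.

σ ≈ 45.7 MPa (tensile)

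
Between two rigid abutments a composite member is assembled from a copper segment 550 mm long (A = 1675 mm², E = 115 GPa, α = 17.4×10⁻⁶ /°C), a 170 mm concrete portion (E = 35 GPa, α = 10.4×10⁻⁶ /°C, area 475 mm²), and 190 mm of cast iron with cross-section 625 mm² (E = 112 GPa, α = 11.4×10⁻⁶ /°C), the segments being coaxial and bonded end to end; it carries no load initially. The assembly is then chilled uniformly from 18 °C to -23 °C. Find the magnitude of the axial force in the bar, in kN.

Free thermal contraction of the whole bar: Σ αᵢΔT Lᵢ = 17.4×10⁻⁶×41×550 + 10.4×10⁻⁶×41×170 + 11.4×10⁻⁶×41×190 = 0.5537 mm.
The walls prevent any net length change, so an axial force P (same in every segment) develops. Compatibility: P · Σ Lᵢ/(AᵢEᵢ) = δ_free.
Σ Lᵢ/(AᵢEᵢ) = 550/(1675×115×10³) + 170/(475×35×10³) + 190/(625×112×10³) = 1.58×10⁻⁵ mm/N.
So P = 0.5537 / 1.58×10⁻⁵ = 35.05 kN, tensile.

P ≈ 35.1 kN (tensile)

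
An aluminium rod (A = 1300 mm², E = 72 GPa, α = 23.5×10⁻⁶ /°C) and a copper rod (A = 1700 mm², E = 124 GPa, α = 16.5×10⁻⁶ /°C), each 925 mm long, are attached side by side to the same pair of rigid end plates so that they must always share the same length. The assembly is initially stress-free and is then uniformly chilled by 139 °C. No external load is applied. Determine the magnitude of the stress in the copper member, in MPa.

σ ≈ 37.1 MPa (compressive)

Equilibrium of a rigid end plate with no external load gives equal and opposite internal forces ±P in the two members. Since α_{aluminium} > α_{copper}, cooling drives the aluminium into tension and the copper into compression.
Compatibility of the two members (thermal + elastic change equal): (α₁ − α₂)ΔT = P·[1/(A₁E₁) + 1/(A₂E₂)].
|α₁ − α₂|·ΔT = 7×10⁻⁶ × 139 = 0.000973.
1/(A₁E₁) + 1/(A₂E₂) = 1/(1300×72×10³) + 1/(1700×124×10³) = 1.543×10⁻⁸ N⁻¹.
So P = 0.000973 / 1.543×10⁻⁸ = 63.07 kN.
σ_{copper} = P/A₂ = 63070/1700 = 37.1 MPa, compressive.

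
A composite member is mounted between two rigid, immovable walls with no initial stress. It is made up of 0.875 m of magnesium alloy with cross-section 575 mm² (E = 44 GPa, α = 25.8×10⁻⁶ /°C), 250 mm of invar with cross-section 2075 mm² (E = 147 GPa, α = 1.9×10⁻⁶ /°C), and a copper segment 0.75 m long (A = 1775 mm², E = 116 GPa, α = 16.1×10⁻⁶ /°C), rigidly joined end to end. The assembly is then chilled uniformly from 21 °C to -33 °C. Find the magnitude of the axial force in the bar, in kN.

P ≈ 48.6 kN (tensile)

If the supports were absent, the total length change would be Σ αᵢΔT Lᵢ = 25.8×10⁻⁶×54×875 + 1.9×10⁻⁶×54×250 + 16.1×10⁻⁶×54×750 = 1.897 mm.
The walls prevent any net length change, so an axial force P (same in every segment) develops. Compatibility: P · Σ Lᵢ/(AᵢEᵢ) = δ_free.
Σ Lᵢ/(AᵢEᵢ) = 875/(575×44×10³) + 250/(2075×147×10³) + 750/(1775×116×10³) = 3.905×10⁻⁵ mm/N.
P = 1.897 / 3.905×10⁻⁵ = 48580 N = 48.58 kN, tensile.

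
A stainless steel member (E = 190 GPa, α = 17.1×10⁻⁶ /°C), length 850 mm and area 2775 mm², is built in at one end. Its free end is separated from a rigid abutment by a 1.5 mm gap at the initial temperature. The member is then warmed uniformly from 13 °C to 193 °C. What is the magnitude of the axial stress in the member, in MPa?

σ ≈ 250 MPa (compressive)

Unrestrained expansion: δ_free = αΔT L = 17.1×10⁻⁶ × 180 × 850 = 2.616 mm.
After closing the 1.5 mm clearance, 2.616 − 1.5 = 1.116 mm of expansion remains to be suppressed by the wall.
So σ = E(δ_free − g)/L = 190×10³ × 1.116/850 = 249.5 MPa.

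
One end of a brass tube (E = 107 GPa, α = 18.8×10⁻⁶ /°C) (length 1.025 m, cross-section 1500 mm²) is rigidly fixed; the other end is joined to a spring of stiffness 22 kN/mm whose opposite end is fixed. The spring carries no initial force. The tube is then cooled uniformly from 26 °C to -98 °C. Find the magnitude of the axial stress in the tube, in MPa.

σ ≈ 30.7 MPa (tensile)

Free thermal contraction: δ_free = αΔT L = 18.8×10⁻⁶ × 124 × 1025 = 2.389 mm.
With a force P in the spring, the elastic change of the tube is PL/(AE) and that of the spring is P/k; compatibility requires their sum to equal δ_free.
So P = δ_free / [L/(AE) + 1/k] = 2.389 / [ 1025/(1500×107×10³) + 1/(22×10³) ].
P = 2.389 / 5.184×10⁻⁵ = 46090 N.
σ = P/A = 46090/1500 = 30.73 MPa.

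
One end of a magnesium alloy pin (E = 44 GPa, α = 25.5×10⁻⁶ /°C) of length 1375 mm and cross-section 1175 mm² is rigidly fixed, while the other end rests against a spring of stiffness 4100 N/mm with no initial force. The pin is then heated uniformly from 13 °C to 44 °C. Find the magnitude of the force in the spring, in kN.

P ≈ 4.02 kN

If the spring were absent the pin would lengthen by αΔT L = 25.5×10⁻⁶ × 31 × 1375 = 1.087 mm.
With a force P in the spring, the elastic change of the pin is PL/(AE) and that of the spring is P/k; compatibility requires their sum to equal δ_free.
So P = δ_free / [L/(AE) + 1/k] = 1.087 / [ 1375/(1175×44×10³) + 1/(4100) ].
P = 1.087 / 0.0002705 = 4018 N.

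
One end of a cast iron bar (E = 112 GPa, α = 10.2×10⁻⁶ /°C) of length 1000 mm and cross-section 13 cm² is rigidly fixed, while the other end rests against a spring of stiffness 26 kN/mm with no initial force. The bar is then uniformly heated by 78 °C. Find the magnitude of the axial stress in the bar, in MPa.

σ ≈ 13.5 MPa (compressive)

Free thermal expansion: δ_free = αΔT L = 10.2×10⁻⁶ × 78 × 1000 = 0.7956 mm.
Let P be the compressive force at the spring. The bar shortens elastically by PL/(AE) and the spring compresses by P/k; together these equal δ_free.
P [ L/(AE) + 1/k ] = δ_free → P [ 1000/(1300×112×10³) + 1/(26×10³) ] = 0.7956.
P = 0.7956 / 4.533×10⁻⁵ = 17550 N.
σ = P/A = 17550/1300 = 13.5 MPa.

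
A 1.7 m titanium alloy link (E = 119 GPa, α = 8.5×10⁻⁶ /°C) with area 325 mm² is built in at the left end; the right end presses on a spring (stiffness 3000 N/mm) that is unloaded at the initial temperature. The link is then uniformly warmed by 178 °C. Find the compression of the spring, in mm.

δ ≈ 2.27 mm

The unrestrained thermal change is αΔT L = 8.5×10⁻⁶ × 178 × 1700 = 2.572 mm.
With a force P in the spring, the elastic change of the link is PL/(AE) and that of the spring is P/k; compatibility requires their sum to equal δ_free.
P [ L/(AE) + 1/k ] = δ_free → P [ 1700/(325×119×10³) + 1/(3000) ] = 2.572.
P = 2.572 / 0.0003773 = 6817 N.
Spring compression = P/k = 6817/(3000) = 2.272 mm.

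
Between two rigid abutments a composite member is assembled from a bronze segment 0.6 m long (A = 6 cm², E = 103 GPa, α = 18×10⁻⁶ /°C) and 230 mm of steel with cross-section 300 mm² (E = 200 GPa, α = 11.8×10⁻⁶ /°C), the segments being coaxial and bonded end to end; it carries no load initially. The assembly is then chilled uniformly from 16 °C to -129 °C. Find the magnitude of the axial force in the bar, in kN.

P ≈ 145 kN (tensile)

If the supports were absent, the total length change would be Σ αᵢΔT Lᵢ = 18×10⁻⁶×145×600 + 11.8×10⁻⁶×145×230 = 1.96 mm.
The rigid supports impose zero overall length change; the single axial force P common to all segments must satisfy P Σ Lᵢ/(AᵢEᵢ) = δ_free.
The series flexibility is Σ Lᵢ/(AᵢEᵢ) = 600/(600×103×10³) + 230/(300×200×10³) = 1.354×10⁻⁵ mm/N.
P = 1.96 / 1.354×10⁻⁵ = 144700 N = 144.7 kN, tensile.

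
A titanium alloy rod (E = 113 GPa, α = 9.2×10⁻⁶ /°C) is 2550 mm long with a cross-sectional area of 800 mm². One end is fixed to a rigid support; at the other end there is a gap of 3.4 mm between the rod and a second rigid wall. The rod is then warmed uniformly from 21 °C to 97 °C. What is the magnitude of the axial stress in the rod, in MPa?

σ ≈ 0 MPa

If the wall were absent the rod would grow by αΔT L = 9.2×10⁻⁶ × 76 × 2550 = 1.783 mm.
Since δ_free = 1.78 mm is less than the 3.4 mm gap, the rod never touches the wall. No axial force develops.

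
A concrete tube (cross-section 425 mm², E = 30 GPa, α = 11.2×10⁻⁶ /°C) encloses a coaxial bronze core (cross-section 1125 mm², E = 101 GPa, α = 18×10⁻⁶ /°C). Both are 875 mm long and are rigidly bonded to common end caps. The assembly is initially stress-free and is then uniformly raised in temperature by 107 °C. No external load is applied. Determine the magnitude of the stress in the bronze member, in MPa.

σ ≈ 7.41 MPa (compressive)

The bronze has the larger α, so on heating it would change length more than the concrete if both were free. The rigid plates force a common final length, so the bronze is put into compression and the concrete into tension, with equal and opposite forces P (no external load).
Setting the final lengths equal and cancelling L: (α₁ − α₂)ΔT = P/(A₁E₁) + P/(A₂E₂).
|α₁ − α₂|·ΔT = 6.8×10⁻⁶ × 107 = 0.0007276.
1/(A₁E₁) + 1/(A₂E₂) = 1/(425×30×10³) + 1/(1125×101×10³) = 8.723×10⁻⁸ N⁻¹.
P = 0.0007276 / 8.723×10⁻⁸ = 8341 N = 8.341 kN.
σ_{bronze} = P/A₂ = 8341/1125 = 7.414 MPa, compressive.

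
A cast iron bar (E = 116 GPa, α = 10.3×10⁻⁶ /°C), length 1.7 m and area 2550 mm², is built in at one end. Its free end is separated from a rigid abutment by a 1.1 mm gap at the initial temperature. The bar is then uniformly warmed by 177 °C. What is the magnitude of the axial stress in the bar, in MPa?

If the wall were absent the bar would grow by αΔT L = 10.3×10⁻⁶ × 177 × 1700 = 3.099 mm.
The gap closes (δ_free > 1.1 mm) and the wall then resists a further 3.099 − 1.1 = 1.999 mm of expansion.
That suppressed elongation corresponds to σ = E·Δ/L = 116×10³ × 1.999/1700 = 136.4 MPa.

σ ≈ 136 MPa (compressive)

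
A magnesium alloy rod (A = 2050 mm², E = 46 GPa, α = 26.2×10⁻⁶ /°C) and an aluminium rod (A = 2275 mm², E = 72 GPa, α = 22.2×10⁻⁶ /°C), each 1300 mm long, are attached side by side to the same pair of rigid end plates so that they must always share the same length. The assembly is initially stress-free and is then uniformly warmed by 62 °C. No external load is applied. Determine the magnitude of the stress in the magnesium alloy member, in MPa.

σ ≈ 7.24 MPa (compressive)

Equilibrium of a rigid end plate with no external load gives equal and opposite internal forces ±P in the two members. Since α_{magnesium alloy} > α_{aluminium}, heating drives the magnesium alloy into compression and the aluminium into tension.
Compatibility of the two members (thermal + elastic change equal): (α₁ − α₂)ΔT = P·[1/(A₁E₁) + 1/(A₂E₂)].
|α₁ − α₂|·ΔT = 4×10⁻⁶ × 62 = 0.000248.
1/(A₁E₁) + 1/(A₂E₂) = 1/(2050×46×10³) + 1/(2275×72×10³) = 1.671×10⁻⁸ N⁻¹.
P = 0.000248 / 1.671×10⁻⁸ = 14840 N = 14.84 kN.
σ_{magnesium alloy} = P/A₁ = 14840/2050 = 7.24 MPa, compressive.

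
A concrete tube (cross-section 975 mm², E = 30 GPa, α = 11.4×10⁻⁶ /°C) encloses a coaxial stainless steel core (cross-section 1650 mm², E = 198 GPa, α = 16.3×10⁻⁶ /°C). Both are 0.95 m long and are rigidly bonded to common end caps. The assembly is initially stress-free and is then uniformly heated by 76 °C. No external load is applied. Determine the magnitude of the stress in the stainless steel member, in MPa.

The stainless steel has the larger α, so on heating it would change length more than the concrete if both were free. The rigid plates force a common final length, so the stainless steel is put into compression and the concrete into tension, with equal and opposite forces P (no external load).
Setting the final lengths equal and cancelling L: (α₁ − α₂)ΔT = P/(A₁E₁) + P/(A₂E₂).
|α₁ − α₂|·ΔT = 4.9×10⁻⁶ × 76 = 0.0003724.
1/(A₁E₁) + 1/(A₂E₂) = 1/(975×30×10³) + 1/(1650×198×10³) = 3.725×10⁻⁸ N⁻¹.
P = 0.0003724 / 3.725×10⁻⁸ = 9998 N = 9.998 kN.
σ_{stainless steel} = P/A₂ = 9998/1650 = 6.059 MPa, compressive.

σ ≈ 6.06 MPa (compressive)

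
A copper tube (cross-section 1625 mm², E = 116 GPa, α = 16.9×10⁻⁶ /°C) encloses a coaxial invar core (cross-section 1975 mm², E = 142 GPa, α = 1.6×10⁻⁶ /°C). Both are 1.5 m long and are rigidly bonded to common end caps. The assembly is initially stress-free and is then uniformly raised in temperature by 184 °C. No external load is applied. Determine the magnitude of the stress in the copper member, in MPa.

σ ≈ 195 MPa (compressive)

The copper has the larger α, so on heating it would change length more than the invar if both were free. The rigid plates force a common final length, so the copper is put into compression and the invar into tension, with equal and opposite forces P (no external load).
Setting the final lengths equal and cancelling L: (α₁ − α₂)ΔT = P/(A₁E₁) + P/(A₂E₂).
|α₁ − α₂|·ΔT = 15.3×10⁻⁶ × 184 = 0.002815.
1/(A₁E₁) + 1/(A₂E₂) = 1/(1625×116×10³) + 1/(1975×142×10³) = 8.871×10⁻⁹ N⁻¹.
P = 0.002815 / 8.871×10⁻⁹ = 317400 N = 317.4 kN.
σ_{copper} = P/A₁ = 317400/1625 = 195.3 MPa, compressive.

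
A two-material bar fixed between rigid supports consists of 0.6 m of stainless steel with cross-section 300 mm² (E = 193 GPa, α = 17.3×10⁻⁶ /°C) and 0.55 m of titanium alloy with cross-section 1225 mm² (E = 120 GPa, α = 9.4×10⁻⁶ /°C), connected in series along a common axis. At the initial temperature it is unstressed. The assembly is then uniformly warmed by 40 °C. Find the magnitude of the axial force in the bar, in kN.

Free thermal expansion of the whole bar: Σ αᵢΔT Lᵢ = 17.3×10⁻⁶×40×600 + 9.4×10⁻⁶×40×550 = 0.622 mm.
The rigid supports impose zero overall length change; the single axial force P common to all segments must satisfy P Σ Lᵢ/(AᵢEᵢ) = δ_free.
The series flexibility is Σ Lᵢ/(AᵢEᵢ) = 600/(300×193×10³) + 550/(1225×120×10³) = 1.41×10⁻⁵ mm/N.
P = 0.622 / 1.41×10⁻⁵ = 44100 N = 44.1 kN, compressive.

P ≈ 44.1 kN (compressive)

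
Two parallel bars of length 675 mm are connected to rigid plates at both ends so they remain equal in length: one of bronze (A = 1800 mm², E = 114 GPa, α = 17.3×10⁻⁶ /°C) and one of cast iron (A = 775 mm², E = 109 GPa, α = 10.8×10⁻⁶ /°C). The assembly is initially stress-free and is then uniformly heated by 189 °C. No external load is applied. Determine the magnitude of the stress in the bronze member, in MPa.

Equilibrium of a rigid end plate with no external load gives equal and opposite internal forces ±P in the two members. Since α_{bronze} > α_{cast iron}, heating drives the bronze into compression and the cast iron into tension.
Equating the net (thermal + elastic) strains gives |α₁ − α₂|·ΔT = P·[1/(A₁E₁) + 1/(A₂E₂)].
|α₁ − α₂|·ΔT = 6.5×10⁻⁶ × 189 = 0.001228.
1/(A₁E₁) + 1/(A₂E₂) = 1/(1800×114×10³) + 1/(775×109×10³) = 1.671×10⁻⁸ N⁻¹.
P = 0.001228 / 1.671×10⁻⁸ = 73510 N = 73.51 kN.
σ_{bronze} = P/A₁ = 73510/1800 = 40.84 MPa, compressive.

σ ≈ 40.8 MPa (compressive)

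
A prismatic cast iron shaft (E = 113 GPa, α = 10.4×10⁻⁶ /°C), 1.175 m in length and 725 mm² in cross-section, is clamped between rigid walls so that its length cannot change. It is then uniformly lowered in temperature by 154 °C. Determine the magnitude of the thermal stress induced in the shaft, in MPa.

σ ≈ 181 MPa (tensile)

The supports are rigid, so the total axial strain is zero. The restrained thermal strain is ε = αΔT = 10.4×10⁻⁶ × 154 = 1601.6×10⁻⁶.
The stress required to suppress this strain is σ = Eε = 113×10³ × 1601.6×10⁻⁶ = 181 MPa, tensile since the shaft is trying to contract.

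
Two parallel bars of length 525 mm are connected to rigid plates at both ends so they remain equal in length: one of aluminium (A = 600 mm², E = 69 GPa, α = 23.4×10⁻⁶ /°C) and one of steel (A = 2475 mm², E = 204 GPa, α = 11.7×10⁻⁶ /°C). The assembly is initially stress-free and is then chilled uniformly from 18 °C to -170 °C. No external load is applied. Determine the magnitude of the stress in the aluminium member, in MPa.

σ ≈ 140 MPa (tensile)

Equilibrium of a rigid end plate with no external load gives equal and opposite internal forces ±P in the two members. Since α_{aluminium} > α_{steel}, cooling drives the aluminium into tension and the steel into compression.
Setting the final lengths equal and cancelling L: (α₁ − α₂)ΔT = P/(A₁E₁) + P/(A₂E₂).
|α₁ − α₂|·ΔT = 11.7×10⁻⁶ × 188 = 0.0022.
1/(A₁E₁) + 1/(A₂E₂) = 1/(600×69×10³) + 1/(2475×204×10³) = 2.614×10⁻⁸ N⁻¹.
P = 0.0022 / 2.614×10⁻⁸ = 84160 N = 84.16 kN.
σ_{aluminium} = P/A₁ = 84160/600 = 140.3 MPa, tensile.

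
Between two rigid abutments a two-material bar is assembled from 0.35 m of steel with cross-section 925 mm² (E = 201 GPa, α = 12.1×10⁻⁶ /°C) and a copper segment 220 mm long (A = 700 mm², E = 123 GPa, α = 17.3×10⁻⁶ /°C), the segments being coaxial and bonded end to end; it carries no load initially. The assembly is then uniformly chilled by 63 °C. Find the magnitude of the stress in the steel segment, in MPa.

σ ≈ 123 MPa (tensile)

With the walls removed the bar would change length by δ_free = Σ αᵢΔT Lᵢ = 12.1×10⁻⁶×63×350 + 17.3×10⁻⁶×63×220 = 0.5066 mm.
Since the ends are fixed, an axial force P builds up, equal in every segment, with P · Σ Lᵢ/(AᵢEᵢ) = δ_free.
The series flexibility is Σ Lᵢ/(AᵢEᵢ) = 350/(925×201×10³) + 220/(700×123×10³) = 4.438×10⁻⁶ mm/N.
So P = 0.5066 / 4.438×10⁻⁶ = 114.2 kN, tensile.
σ_{steel} = P / A = 114200 / 925 = 123.4 MPa.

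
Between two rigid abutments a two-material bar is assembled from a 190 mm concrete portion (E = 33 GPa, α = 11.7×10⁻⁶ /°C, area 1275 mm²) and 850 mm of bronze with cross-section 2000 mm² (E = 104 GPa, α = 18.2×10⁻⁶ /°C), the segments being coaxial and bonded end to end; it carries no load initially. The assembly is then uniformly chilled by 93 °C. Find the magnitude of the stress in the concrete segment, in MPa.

σ ≈ 150 MPa (tensile)

If the supports were absent, the total length change would be Σ αᵢΔT Lᵢ = 11.7×10⁻⁶×93×190 + 18.2×10⁻⁶×93×850 = 1.645 mm.
The rigid supports impose zero overall length change; the single axial force P common to all segments must satisfy P Σ Lᵢ/(AᵢEᵢ) = δ_free.
The series flexibility is Σ Lᵢ/(AᵢEᵢ) = 190/(1275×33×10³) + 850/(2000×104×10³) = 8.602×10⁻⁶ mm/N.
P = 1.645 / 8.602×10⁻⁶ = 191300 N = 191.3 kN, tensile.
σ_{concrete} = P / A = 191300 / 1275 = 150 MPa.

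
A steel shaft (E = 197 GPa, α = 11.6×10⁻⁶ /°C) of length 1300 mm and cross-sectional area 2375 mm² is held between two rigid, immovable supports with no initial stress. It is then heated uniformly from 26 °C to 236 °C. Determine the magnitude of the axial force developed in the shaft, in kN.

With zero net strain, σ = E·αΔT = 197 GPa × 11.6×10⁻⁶ × 210 = 479.9 MPa.
P = AEαΔT = 2375 × 197×10³ × 11.6×10⁻⁶ × 210 = 1140 kN (compressive).

P ≈ 1140 kN (compressive)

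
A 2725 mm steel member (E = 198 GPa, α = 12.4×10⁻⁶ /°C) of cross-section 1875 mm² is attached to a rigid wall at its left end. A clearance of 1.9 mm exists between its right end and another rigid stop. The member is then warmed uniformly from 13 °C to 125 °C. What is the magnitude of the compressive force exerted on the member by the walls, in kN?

If the wall were absent the member would grow by αΔT L = 12.4×10⁻⁶ × 112 × 2725 = 3.784 mm.
The gap closes (δ_free > 1.9 mm) and the wall then resists a further 3.784 − 1.9 = 1.884 mm of expansion.
That suppressed elongation corresponds to σ = E·Δ/L = 198×10³ × 1.884/2725 = 136.9 MPa.
Force on the wall = σA = 136.9 × 1875 mm² = 256.7 kN.

P ≈ 257 kN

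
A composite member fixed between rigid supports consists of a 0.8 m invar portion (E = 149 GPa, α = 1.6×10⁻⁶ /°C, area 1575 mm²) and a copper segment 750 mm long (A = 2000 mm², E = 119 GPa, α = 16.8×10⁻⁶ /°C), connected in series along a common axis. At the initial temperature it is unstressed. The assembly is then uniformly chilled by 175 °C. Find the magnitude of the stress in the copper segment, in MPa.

σ ≈ 185 MPa (tensile)

With the walls removed the bar would change length by δ_free = Σ αᵢΔT Lᵢ = 1.6×10⁻⁶×175×800 + 16.8×10⁻⁶×175×750 = 2.429 mm.
The rigid supports impose zero overall length change; the single axial force P common to all segments must satisfy P Σ Lᵢ/(AᵢEᵢ) = δ_free.
The series flexibility is Σ Lᵢ/(AᵢEᵢ) = 800/(1575×149×10³) + 750/(2000×119×10³) = 6.56×10⁻⁶ mm/N.
So P = 2.429 / 6.56×10⁻⁶ = 370.3 kN, tensile.
σ_{copper} = P / A = 370300 / 2000 = 185.1 MPa.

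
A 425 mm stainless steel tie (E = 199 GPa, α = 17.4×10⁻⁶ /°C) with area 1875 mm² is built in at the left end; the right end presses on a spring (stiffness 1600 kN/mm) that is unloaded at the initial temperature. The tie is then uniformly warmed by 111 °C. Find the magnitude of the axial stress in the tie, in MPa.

σ ≈ 248 MPa (compressive)

The unrestrained thermal change is αΔT L = 17.4×10⁻⁶ × 111 × 425 = 0.8208 mm.
Let P be the compressive force at the spring. The tie shortens elastically by PL/(AE) and the spring compresses by P/k; together these equal δ_free.
So P = δ_free / [L/(AE) + 1/k] = 0.8208 / [ 425/(1875×199×10³) + 1/(1600×10³) ].
P = 0.8208 / 1.764×10⁻⁶ = 465300 N.
σ = P/A = 465300/1875 = 248.2 MPa.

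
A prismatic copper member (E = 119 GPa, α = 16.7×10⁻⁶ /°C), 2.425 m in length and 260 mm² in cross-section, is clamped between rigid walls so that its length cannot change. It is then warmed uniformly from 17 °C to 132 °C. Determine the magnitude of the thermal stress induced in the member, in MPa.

Because both ends are immovable the net strain is zero, and the suppressed thermal strain is αΔT = 16.7×10⁻⁶ × 115 = 1920.5×10⁻⁶.
Hence σ = E·αΔT = 119×10³ × 1920.5×10⁻⁶ = 228.5 MPa, compressive.

σ ≈ 229 MPa (compressive)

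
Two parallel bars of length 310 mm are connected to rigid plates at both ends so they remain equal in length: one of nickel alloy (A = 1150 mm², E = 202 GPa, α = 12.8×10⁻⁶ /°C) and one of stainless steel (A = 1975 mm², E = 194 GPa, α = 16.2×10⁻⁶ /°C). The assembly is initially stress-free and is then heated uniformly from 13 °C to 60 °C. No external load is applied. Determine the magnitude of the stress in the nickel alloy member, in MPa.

Both members must finish at the same length. With the larger α, the stainless steel tends to over-expand; the plates restrain it, putting the stainless steel in compression and the nickel alloy in tension. With no external load the two internal forces are equal and opposite, magnitude P.
Compatibility of the two members (thermal + elastic change equal): (α₁ − α₂)ΔT = P·[1/(A₁E₁) + 1/(A₂E₂)].
|α₁ − α₂|·ΔT = 3.4×10⁻⁶ × 47 = 0.0001598.
1/(A₁E₁) + 1/(A₂E₂) = 1/(1150×202×10³) + 1/(1975×194×10³) = 6.915×10⁻⁹ N⁻¹.
P = 0.0001598 / 6.915×10⁻⁹ = 23110 N = 23.11 kN.
σ_{nickel alloy} = P/A₁ = 23110/1150 = 20.1 MPa, tensile.

σ ≈ 20.1 MPa (tensile)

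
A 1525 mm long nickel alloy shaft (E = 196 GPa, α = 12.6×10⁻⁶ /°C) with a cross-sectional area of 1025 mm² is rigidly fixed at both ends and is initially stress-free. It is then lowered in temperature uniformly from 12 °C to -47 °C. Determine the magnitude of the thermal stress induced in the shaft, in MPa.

σ ≈ 146 MPa (tensile)

With length fixed, the mechanical strain must cancel the thermal strain αΔT = 12.6×10⁻⁶ × 59 = 743.4×10⁻⁶.
σ = EαΔT = 196×10³ × 12.6×10⁻⁶ × 59 = 145.7 MPa (tensile; the shaft is trying to contract).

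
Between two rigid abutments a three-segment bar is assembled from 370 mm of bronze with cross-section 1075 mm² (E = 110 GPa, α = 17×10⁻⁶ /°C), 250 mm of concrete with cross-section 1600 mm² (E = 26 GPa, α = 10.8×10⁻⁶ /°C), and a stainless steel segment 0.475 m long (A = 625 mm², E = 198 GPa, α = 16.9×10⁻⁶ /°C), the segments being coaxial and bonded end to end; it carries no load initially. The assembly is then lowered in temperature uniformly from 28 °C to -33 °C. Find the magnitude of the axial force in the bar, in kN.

P ≈ 80 kN (tensile)

If the supports were absent, the total length change would be Σ αᵢΔT Lᵢ = 17×10⁻⁶×61×370 + 10.8×10⁻⁶×61×250 + 16.9×10⁻⁶×61×475 = 1.038 mm.
Since the ends are fixed, an axial force P builds up, equal in every segment, with P · Σ Lᵢ/(AᵢEᵢ) = δ_free.
Σ Lᵢ/(AᵢEᵢ) = 370/(1075×110×10³) + 250/(1600×26×10³) + 475/(625×198×10³) = 1.298×10⁻⁵ mm/N.
P = 1.038 / 1.298×10⁻⁵ = 79990 N = 79.99 kN, tensile.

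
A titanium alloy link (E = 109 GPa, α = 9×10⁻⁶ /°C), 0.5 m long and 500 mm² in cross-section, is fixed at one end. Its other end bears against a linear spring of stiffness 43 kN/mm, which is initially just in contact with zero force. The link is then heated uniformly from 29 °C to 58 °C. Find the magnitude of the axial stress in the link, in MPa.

σ ≈ 8.05 MPa (compressive)

The unrestrained thermal change is αΔT L = 9×10⁻⁶ × 29 × 500 = 0.1305 mm.
Let P be the compressive force at the spring. The link shortens elastically by PL/(AE) and the spring compresses by P/k; together these equal δ_free.
So P = δ_free / [L/(AE) + 1/k] = 0.1305 / [ 500/(500×109×10³) + 1/(43×10³) ].
P = 0.1305 / 3.243×10⁻⁵ = 4024 N.
σ = P/A = 4024/500 = 8.048 MPa.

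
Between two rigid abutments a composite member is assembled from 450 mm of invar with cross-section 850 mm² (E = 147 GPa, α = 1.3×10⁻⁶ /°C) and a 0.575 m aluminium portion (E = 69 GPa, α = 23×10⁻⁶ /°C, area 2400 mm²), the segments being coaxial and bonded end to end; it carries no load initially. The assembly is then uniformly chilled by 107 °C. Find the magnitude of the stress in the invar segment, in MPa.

σ ≈ 246 MPa (tensile)

With the walls removed the bar would change length by δ_free = Σ αᵢΔT Lᵢ = 1.3×10⁻⁶×107×450 + 23×10⁻⁶×107×575 = 1.478 mm.
The walls prevent any net length change, so an axial force P (same in every segment) develops. Compatibility: P · Σ Lᵢ/(AᵢEᵢ) = δ_free.
Σ Lᵢ/(AᵢEᵢ) = 450/(850×147×10³) + 575/(2400×69×10³) = 7.074×10⁻⁶ mm/N.
So P = 1.478 / 7.074×10⁻⁶ = 208.9 kN, tensile.
σ_{invar} = P / A = 208900 / 850 = 245.8 MPa.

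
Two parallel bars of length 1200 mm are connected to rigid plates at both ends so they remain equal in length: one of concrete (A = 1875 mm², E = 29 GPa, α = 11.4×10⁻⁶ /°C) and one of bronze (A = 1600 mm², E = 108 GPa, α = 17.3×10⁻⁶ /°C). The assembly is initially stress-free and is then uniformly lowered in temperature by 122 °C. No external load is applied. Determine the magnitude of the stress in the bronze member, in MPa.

σ ≈ 18.6 MPa (tensile)

The bronze has the larger α, so on cooling it would change length more than the concrete if both were free. The rigid plates force a common final length, so the bronze is put into tension and the concrete into compression, with equal and opposite forces P (no external load).
Setting the final lengths equal and cancelling L: (α₁ − α₂)ΔT = P/(A₁E₁) + P/(A₂E₂).
|α₁ − α₂|·ΔT = 5.9×10⁻⁶ × 122 = 0.0007198.
1/(A₁E₁) + 1/(A₂E₂) = 1/(1875×29×10³) + 1/(1600×108×10³) = 2.418×10⁻⁸ N⁻¹.
So P = 0.0007198 / 2.418×10⁻⁸ = 29.77 kN.
σ_{bronze} = P/A₂ = 29770/1600 = 18.61 MPa, tensile.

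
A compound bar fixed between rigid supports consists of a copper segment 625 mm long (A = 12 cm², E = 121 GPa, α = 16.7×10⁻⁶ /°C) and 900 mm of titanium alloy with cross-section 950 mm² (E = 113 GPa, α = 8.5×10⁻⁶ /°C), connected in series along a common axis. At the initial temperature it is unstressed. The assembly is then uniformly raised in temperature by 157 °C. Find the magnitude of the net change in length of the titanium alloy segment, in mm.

Free thermal expansion of the whole bar: Σ αᵢΔT Lᵢ = 16.7×10⁻⁶×157×625 + 8.5×10⁻⁶×157×900 = 2.84 mm.
The rigid supports impose zero overall length change; the single axial force P common to all segments must satisfy P Σ Lᵢ/(AᵢEᵢ) = δ_free.
Σ Lᵢ/(AᵢEᵢ) = 625/(1200×121×10³) + 900/(950×113×10³) = 1.269×10⁻⁵ mm/N.
P = 2.84 / 1.269×10⁻⁵ = 223800 N = 223.8 kN, compressive.
For the titanium alloy segment, free thermal change = 8.5×10⁻⁶×157×900 = 1.201 mm and elastic change from P = 223800×900/(950×113×10³) = 1.876 mm; these oppose, so the net change is 0.675 mm (segment shortens).

|ΔL| ≈ 0.675 mm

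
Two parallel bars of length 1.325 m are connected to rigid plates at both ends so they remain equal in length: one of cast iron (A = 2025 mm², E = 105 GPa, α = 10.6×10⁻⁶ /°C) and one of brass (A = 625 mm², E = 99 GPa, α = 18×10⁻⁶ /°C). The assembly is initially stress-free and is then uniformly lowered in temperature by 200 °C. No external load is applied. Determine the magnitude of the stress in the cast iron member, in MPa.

Equilibrium of a rigid end plate with no external load gives equal and opposite internal forces ±P in the two members. Since α_{brass} > α_{cast iron}, cooling drives the brass into tension and the cast iron into compression.
Equating the net (thermal + elastic) strains gives |α₁ − α₂|·ΔT = P·[1/(A₁E₁) + 1/(A₂E₂)].
|α₁ − α₂|·ΔT = 7.4×10⁻⁶ × 200 = 0.00148.
1/(A₁E₁) + 1/(A₂E₂) = 1/(2025×105×10³) + 1/(625×99×10³) = 2.086×10⁻⁸ N⁻¹.
So P = 0.00148 / 2.086×10⁻⁸ = 70.93 kN.
σ_{cast iron} = P/A₁ = 70930/2025 = 35.03 MPa, compressive.

σ ≈ 35 MPa (compressive)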